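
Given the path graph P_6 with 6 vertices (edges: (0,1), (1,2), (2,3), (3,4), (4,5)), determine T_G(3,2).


A path on 6 vertices is a tree with 5 edges.
T(x,y) = x^(5) for any tree.
T(3,2) = 3^5 = 243.

243


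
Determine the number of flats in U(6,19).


Flats of U(6,19): every subset of size < 6 is a flat, plus E itself.
Count = (19 choose 0) + (19 choose 1) + (19 choose 2) + (19 choose 3) + (19 choose 4) + (19 choose 5) + 1
     = 1 + 19 + 171 + 969 + 3876 + 11628 + 1
     = 16665.

16665


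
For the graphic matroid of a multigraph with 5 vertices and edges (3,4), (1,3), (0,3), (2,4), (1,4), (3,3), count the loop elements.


In a graphic matroid, a loop is a self-loop edge (u,u) with rank 0.
Examining all 6 edges for self-loops...
Self-loops found: (3,3)
Number of loops = 1.

1


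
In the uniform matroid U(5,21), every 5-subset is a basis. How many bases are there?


Bases of U(5,21) are all 5-element subsets of the 21-element ground set.
Number of bases = C(21,5).
(21 choose 5) = 20349.

20349


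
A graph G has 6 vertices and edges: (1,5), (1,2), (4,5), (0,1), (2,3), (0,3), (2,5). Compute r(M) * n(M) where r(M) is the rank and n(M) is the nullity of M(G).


r(M) = |V| - c = 6 - 1 = 5.
nullity = |E| - r(M) = 7 - 5 = 2.
Product = 5 * 2 = 10.

10


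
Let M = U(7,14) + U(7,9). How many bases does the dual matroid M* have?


(M1+M2)* = M1* + M2*.
M1* = U(7,14), bases: C(14,7) = 3432.
M2* = U(2,9), bases: C(9,2) = 36.
|B(M*)| = 3432 * 36 = 123552.

123552


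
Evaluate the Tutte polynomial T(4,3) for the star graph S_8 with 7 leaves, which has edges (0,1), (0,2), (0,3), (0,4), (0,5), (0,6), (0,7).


A star on 8 vertices is a tree with 7 edges.
T(x,y) = x^(7) for any tree.
T(4,3) = 4^7 = 16384.

16384


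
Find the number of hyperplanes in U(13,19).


Hyperplanes of U(13,19) are flats of rank 12.
In a uniform matroid, these are exactly the (12)-element subsets.
Count = C(19,12) = 50388.

50388


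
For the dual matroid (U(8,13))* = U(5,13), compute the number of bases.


The dual of U(r,n) is U(n-r, n) = U(5,13).
Bases of U(5,13) are all (5)-element subsets.
|B(M*)| = C(13,5) = 13! / (5! * 8!) = 1287.

1287


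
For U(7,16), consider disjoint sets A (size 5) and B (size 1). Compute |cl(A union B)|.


|A union B| = 5 + 1 = 6 (disjoint).
In U(7,16), cl(S) = S if |S| < 7, else cl(S) = E.
Since 6 < 7, cl(A union B) = A union B.
|cl(A union B)| = 6.

6


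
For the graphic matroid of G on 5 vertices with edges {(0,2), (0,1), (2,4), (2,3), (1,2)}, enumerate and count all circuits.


A circuit in a graphic matroid = edge set of a simple cycle.
G has 5 vertices and 5 edges.
Enumerating all minimal edge subsets forming cycles...
Total circuits found: 1.

1


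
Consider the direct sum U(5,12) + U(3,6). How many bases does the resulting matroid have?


Bases of a direct sum M1 + M2: |B| = |B(M1)| * |B(M2)|.
|B(U(5,12))| = C(12,5) = 792.
|B(U(3,6))| = C(6,3) = 20.
Total bases = 792 * 20 = 15840.

15840


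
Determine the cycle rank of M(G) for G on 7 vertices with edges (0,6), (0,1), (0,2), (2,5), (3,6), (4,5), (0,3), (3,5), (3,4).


Cycle rank (nullity) = |E| - r(M) = |E| - (|V| - c).
|E| = 9, |V| = 7, c = 1.
Nullity = 9 - (7 - 1) = 9 - 6 = 3.

3


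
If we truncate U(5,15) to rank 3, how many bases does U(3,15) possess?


Truncating U(5,15) to rank 3 gives U(3,15).
Bases of U(3,15) are all 3-element subsets of 15 elements.
Number of bases = (15 choose 3) = 455.

455


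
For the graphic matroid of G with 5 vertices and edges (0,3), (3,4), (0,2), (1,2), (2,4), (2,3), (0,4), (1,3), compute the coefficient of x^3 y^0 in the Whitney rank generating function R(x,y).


R(x,y) = sum over A in 2^E of x^(r(E)-r(A)) * y^(|A|-r(A)).
G has 5 vertices, 8 edges. r(E) = 4.
Enumerate all 2^8 = 256 subsets.
Count subsets with r(E)-r(A)=3 and |A|-r(A)=0: 8.

8


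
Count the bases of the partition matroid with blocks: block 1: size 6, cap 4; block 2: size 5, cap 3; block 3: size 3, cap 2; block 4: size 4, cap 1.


A basis picks exactly ci elements from block i.
Number of bases = product of C(|Si|, ci).
= C(6,4) * C(5,3) * C(3,2) * C(4,1)
= 15 * 10 * 3 * 4
= 1800.

1800


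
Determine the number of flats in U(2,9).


Flats of U(2,9): every subset of size < 2 is a flat, plus E itself.
Count = (9 choose 0) + (9 choose 1) + 1
     = 1 + 9 + 1
     = 11.

11


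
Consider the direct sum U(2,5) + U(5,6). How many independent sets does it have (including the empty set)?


For a direct sum, |I(M1+M2)| = |I(M1)| * |I(M2)|.
|I(U(2,5))| = sum C(5,k) for k=0..2 = 16.
|I(U(5,6))| = sum C(6,k) for k=0..5 = 63.
Total = 16 * 63 = 1008.

1008


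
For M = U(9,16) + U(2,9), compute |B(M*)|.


(M1+M2)* = M1* + M2*.
M1* = U(7,16), bases: C(16,7) = 11440.
M2* = U(7,9), bases: C(9,7) = 36.
|B(M*)| = 11440 * 36 = 411840.

411840


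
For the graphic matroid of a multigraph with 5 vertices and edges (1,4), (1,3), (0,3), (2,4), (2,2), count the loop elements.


In a graphic matroid, a loop is a self-loop edge (u,u) with rank 0.
Examining all 5 edges for self-loops...
Self-loops found: (2,2)
Number of loops = 1.

1


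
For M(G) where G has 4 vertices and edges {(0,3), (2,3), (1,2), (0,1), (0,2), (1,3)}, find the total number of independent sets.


An independent set in a graphic matroid is an acyclic edge subset.
G has 4 vertices and 6 edges.
Enumerate all 2^6 = 64 subsets, checking for acyclicity.
Total independent sets = 38.

38


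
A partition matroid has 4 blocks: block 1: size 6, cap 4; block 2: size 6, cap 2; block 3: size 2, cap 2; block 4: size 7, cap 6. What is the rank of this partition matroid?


Rank of a partition matroid = sum of min(|Si|, ci) for each block.
= min(6,4) + min(6,2) + min(2,2) + min(7,6)
= 4 + 2 + 2 + 6
= 14.

14


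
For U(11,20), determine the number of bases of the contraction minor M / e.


Contracting e from U(11,20) gives U(10,19).
Bases of U(10,19) = C(19,10) = 92378.

92378


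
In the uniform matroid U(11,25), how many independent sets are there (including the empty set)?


Independent sets of U(11,25) are all subsets of size <= 11.
Count = C(25,0) + C(25,1) + C(25,2) + C(25,3) + C(25,4) + C(25,5) + C(25,6) + C(25,7) + C(25,8) + C(25,9) + C(25,10) + C(25,11)
     = 1 + 25 + 300 + 2300 + 12650 + 53130 + 177100 + 480700 + 1081575 + 2042975 + 3268760 + 4457400
     = 11576916.

11576916


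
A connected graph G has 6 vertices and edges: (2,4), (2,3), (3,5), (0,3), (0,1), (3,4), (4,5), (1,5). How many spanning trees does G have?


By Kirchhoff's matrix tree theorem, the number of spanning trees equals
the determinant of any cofactor of the Laplacian matrix L.
G has 6 vertices and 8 edges.
Computing the (5 x 5) cofactor determinant gives 29.

29


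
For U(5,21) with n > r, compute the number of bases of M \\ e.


Deleting e from U(5,21) gives U(5,20) since n > r.
Bases of U(5,20) = C(20,5) = 15504.

15504


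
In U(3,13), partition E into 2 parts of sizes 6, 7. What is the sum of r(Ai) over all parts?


r(Ai) = min(|Ai|, 3) for each part.
Sum = min(6,3) + min(7,3)
    = 3 + 3
    = 6.

6


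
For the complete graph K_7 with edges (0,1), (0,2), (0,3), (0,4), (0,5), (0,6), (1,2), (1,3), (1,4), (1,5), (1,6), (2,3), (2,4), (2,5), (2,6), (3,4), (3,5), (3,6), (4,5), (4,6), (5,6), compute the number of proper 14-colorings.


P(K_7, k) = k(k-1)(k-2)...(k-6).
P(14) = (14) * (13) * (12) * (11) * (10) * (9) * (8) = 17297280.

17297280


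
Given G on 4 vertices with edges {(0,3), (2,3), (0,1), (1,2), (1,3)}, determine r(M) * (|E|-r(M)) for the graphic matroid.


r(M) = |V| - c = 4 - 1 = 3.
nullity = |E| - r(M) = 5 - 3 = 2.
Product = 3 * 2 = 6.

6


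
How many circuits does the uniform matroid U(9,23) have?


In U(9,23), circuits are the (10)-element subsets.
Any set of 10 elements is dependent, and removing any one element gives
an independent set of size 9, so it is a minimal dependent set.
Number of circuits = C(23,10) = 1144066.

1144066


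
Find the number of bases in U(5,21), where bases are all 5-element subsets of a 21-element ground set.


Bases of U(5,21) are all 5-element subsets of the 21-element ground set.
Number of bases = C(21,5).
C(21,5) = 20349.

20349


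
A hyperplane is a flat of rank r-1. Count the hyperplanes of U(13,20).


Hyperplanes of U(13,20) are flats of rank 12.
In a uniform matroid, these are exactly the (12)-element subsets.
Count = (20 choose 12) = 125970.

125970


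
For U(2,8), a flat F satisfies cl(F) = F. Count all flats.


Flats of U(2,8): every subset of size < 2 is a flat, plus E itself.
Count = C(8,0) + C(8,1) + 1
     = 1 + 8 + 1
     = 10.

10


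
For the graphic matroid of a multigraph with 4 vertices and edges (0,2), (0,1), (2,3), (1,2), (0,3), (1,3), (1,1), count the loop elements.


In a graphic matroid, a loop is a self-loop edge (u,u) with rank 0.
Examining all 7 edges for self-loops...
Self-loops found: (1,1)
Number of loops = 1.

1


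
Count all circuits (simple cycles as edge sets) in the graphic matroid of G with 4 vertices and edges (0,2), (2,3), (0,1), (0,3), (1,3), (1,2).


A circuit in a graphic matroid = edge set of a simple cycle.
G has 4 vertices and 6 edges.
Enumerating all minimal edge subsets forming cycles...
Total circuits found: 7.

7


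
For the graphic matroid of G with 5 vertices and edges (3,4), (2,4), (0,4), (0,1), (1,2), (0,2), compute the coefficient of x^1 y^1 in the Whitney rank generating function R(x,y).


R(x,y) = sum over A in 2^E of x^(r(E)-r(A)) * y^(|A|-r(A)).
G has 5 vertices, 6 edges. r(E) = 4.
Enumerate all 2^6 = 64 subsets.
Count subsets with r(E)-r(A)=1 and |A|-r(A)=1: 7.

7


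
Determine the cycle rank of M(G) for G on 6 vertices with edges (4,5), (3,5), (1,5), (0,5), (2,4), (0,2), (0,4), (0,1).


Cycle rank (nullity) = |E| - r(M) = |E| - (|V| - c).
|E| = 8, |V| = 6, c = 1.
Nullity = 8 - (6 - 1) = 8 - 5 = 3.

3


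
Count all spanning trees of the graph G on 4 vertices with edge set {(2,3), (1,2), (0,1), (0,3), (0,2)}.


By Kirchhoff's matrix tree theorem, the number of spanning trees equals
the determinant of any cofactor of the Laplacian matrix L.
G has 4 vertices and 5 edges.
Computing the (3 x 3) cofactor determinant gives 8.

8


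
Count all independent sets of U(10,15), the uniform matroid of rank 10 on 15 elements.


Independent sets of U(10,15) are all subsets of size <= 10.
Count = (15 choose 0) + (15 choose 1) + (15 choose 2) + (15 choose 3) + (15 choose 4) + (15 choose 5) + (15 choose 6) + (15 choose 7) + (15 choose 8) + (15 choose 9) + (15 choose 10)
     = 1 + 15 + 105 + 455 + 1365 + 3003 + 5005 + 6435 + 6435 + 5005 + 3003
     = 30827.

30827


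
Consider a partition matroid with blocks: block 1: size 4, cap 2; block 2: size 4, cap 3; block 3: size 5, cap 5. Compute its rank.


Rank of a partition matroid = sum of min(|Si|, ci) for each block.
= min(4,2) + min(4,3) + min(5,5)
= 2 + 3 + 5
= 10.

10


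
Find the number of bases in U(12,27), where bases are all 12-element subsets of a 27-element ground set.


Bases of U(12,27) are all 12-element subsets of the 27-element ground set.
Number of bases = C(27,12).
C(27,12) = 17383860.

17383860


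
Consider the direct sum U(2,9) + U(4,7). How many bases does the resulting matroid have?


Bases of a direct sum M1 + M2: |B| = |B(M1)| * |B(M2)|.
|B(U(2,9))| = C(9,2) = 36.
|B(U(4,7))| = C(7,4) = 35.
Total bases = 36 * 35 = 1260.

1260


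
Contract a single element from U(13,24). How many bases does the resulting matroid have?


Contracting e from U(13,24) gives U(12,23).
Bases of U(12,23) = (23 choose 12) = 1352078.

1352078


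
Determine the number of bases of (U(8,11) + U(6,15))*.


(M1+M2)* = M1* + M2*.
M1* = U(3,11), bases: C(11,3) = 165.
M2* = U(9,15), bases: C(15,9) = 5005.
|B(M*)| = 165 * 5005 = 825825.

825825


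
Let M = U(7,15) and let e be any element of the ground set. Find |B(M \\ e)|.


Deleting e from U(7,15) gives U(7,14) since n > r.
Bases of U(7,14) = (14 choose 7) = 3432.

3432


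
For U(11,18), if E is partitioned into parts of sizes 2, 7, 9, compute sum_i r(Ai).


r(Ai) = min(|Ai|, 11) for each part.
Sum = min(2,11) + min(7,11) + min(9,11)
    = 2 + 7 + 9
    = 18.

18


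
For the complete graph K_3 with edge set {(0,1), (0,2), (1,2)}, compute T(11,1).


T(K_3; x,y) = x^2 + x + y.
T(11,1) = 121 + 11 + 1 = 133.

133


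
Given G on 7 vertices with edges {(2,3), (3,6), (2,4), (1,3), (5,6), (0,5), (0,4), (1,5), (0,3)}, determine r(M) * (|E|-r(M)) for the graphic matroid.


r(M) = |V| - c = 7 - 1 = 6.
nullity = |E| - r(M) = 9 - 6 = 3.
Product = 6 * 3 = 18.

18


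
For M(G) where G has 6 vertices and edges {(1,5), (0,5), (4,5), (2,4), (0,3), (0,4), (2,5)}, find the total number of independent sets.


An independent set in a graphic matroid is an acyclic edge subset.
G has 6 vertices and 7 edges.
Enumerate all 2^7 = 128 subsets, checking for acyclicity.
Total independent sets = 96.

96


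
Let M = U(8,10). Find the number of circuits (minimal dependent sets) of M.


In U(8,10), circuits are the (9)-element subsets.
Any set of 9 elements is dependent, and removing any one element gives
an independent set of size 8, so it is a minimal dependent set.
Number of circuits = C(10,9) = 10! / (9! * 1!) = 10.

10


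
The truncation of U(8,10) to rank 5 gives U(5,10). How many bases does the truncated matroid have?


Truncating U(8,10) to rank 5 gives U(5,10).
Bases of U(5,10) are all 5-element subsets of 10 elements.
Number of bases = (10 choose 5) = 252.

252


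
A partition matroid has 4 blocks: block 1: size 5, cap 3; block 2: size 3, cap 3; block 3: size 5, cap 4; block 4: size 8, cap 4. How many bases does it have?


A basis picks exactly ci elements from block i.
Number of bases = product of C(|Si|, ci).
= C(5,3) * C(3,3) * C(5,4) * C(8,4)
= 10 * 1 * 5 * 70
= 3500.

3500


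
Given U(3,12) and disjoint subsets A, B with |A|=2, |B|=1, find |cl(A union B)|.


|A union B| = 2 + 1 = 3 (disjoint).
In U(3,12), cl(S) = S if |S| < 3, else cl(S) = E.
Since 3 >= 3, cl(A union B) = E.
|cl(A union B)| = 12.

12


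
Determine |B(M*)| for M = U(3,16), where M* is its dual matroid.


The dual of U(r,n) is U(n-r, n) = U(13,16).
Bases of U(13,16) are all (13)-element subsets.
|B(M*)| = C(16,13) = 16! / (13! * 3!) = 560.

560


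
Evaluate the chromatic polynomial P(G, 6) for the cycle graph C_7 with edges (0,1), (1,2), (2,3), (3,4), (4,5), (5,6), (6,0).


P(C_7, k) = (k-1)^7 + (-1)^7*(k-1).
P(6) = (5)^7 - 5
= 78125 - 5 = 78120.

78120


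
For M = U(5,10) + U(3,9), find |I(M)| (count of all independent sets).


For a direct sum, |I(M1+M2)| = |I(M1)| * |I(M2)|.
|I(U(5,10))| = sum C(10,k) for k=0..5 = 638.
|I(U(3,9))| = sum C(9,k) for k=0..3 = 130.
Total = 638 * 130 = 82940.

82940


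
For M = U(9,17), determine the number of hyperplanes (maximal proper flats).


Hyperplanes of U(9,17) are flats of rank 8.
In a uniform matroid, these are exactly the (8)-element subsets.
Count = C(17,8) = 17! / (8! * 9!) = 24310.

24310


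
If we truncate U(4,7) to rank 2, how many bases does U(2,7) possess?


Truncating U(4,7) to rank 2 gives U(2,7).
Bases of U(2,7) are all 2-element subsets of 7 elements.
Number of bases = (7 choose 2) = 21.

21


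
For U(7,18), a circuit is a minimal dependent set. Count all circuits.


In U(7,18), circuits are the (8)-element subsets.
Any set of 8 elements is dependent, and removing any one element gives
an independent set of size 7, so it is a minimal dependent set.
Number of circuits = C(18,8) = 18! / (8! * 10!) = 43758.

43758


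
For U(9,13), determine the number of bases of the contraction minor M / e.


Contracting e from U(9,13) gives U(8,12).
Bases of U(8,12) = (12 choose 8) = 495.

495


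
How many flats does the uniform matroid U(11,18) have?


Flats of U(11,18): every subset of size < 11 is a flat, plus E itself.
Count = C(18,0) + C(18,1) + C(18,2) + C(18,3) + C(18,4) + C(18,5) + C(18,6) + C(18,7) + C(18,8) + C(18,9) + C(18,10) + 1
     = 1 + 18 + 153 + 816 + 3060 + 8568 + 18564 + 31824 + 43758 + 48620 + 43758 + 1
     = 199141.

199141


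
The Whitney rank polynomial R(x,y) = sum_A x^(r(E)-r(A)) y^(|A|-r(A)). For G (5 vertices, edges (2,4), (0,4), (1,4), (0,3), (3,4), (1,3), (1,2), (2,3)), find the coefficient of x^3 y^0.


R(x,y) = sum over A in 2^E of x^(r(E)-r(A)) * y^(|A|-r(A)).
G has 5 vertices, 8 edges. r(E) = 4.
Enumerate all 2^8 = 256 subsets.
Count subsets with r(E)-r(A)=3 and |A|-r(A)=0: 8.

8


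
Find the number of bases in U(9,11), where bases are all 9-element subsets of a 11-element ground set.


Bases of U(9,11) are all 9-element subsets of the 11-element ground set.
Number of bases = C(11,9).
(11 choose 9) = 55.

55


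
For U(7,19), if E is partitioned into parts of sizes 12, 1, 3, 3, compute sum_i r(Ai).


r(Ai) = min(|Ai|, 7) for each part.
Sum = min(12,7) + min(1,7) + min(3,7) + min(3,7)
    = 7 + 1 + 3 + 3
    = 14.

14


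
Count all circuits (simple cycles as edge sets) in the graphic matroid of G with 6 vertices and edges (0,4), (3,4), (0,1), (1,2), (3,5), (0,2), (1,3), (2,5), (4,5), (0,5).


A circuit in a graphic matroid = edge set of a simple cycle.
G has 6 vertices and 10 edges.
Enumerating all minimal edge subsets forming cycles...
Total circuits found: 23.

23


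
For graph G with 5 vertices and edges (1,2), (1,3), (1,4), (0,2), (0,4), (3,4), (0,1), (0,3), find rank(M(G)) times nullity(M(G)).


r(M) = |V| - c = 5 - 1 = 4.
nullity = |E| - r(M) = 8 - 4 = 4.
Product = 4 * 4 = 16.

16


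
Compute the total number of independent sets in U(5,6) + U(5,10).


For a direct sum, |I(M1+M2)| = |I(M1)| * |I(M2)|.
|I(U(5,6))| = sum C(6,k) for k=0..5 = 63.
|I(U(5,10))| = sum C(10,k) for k=0..5 = 638.
Total = 63 * 638 = 40194.

40194


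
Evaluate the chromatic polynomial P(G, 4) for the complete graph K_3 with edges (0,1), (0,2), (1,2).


P(K_3, k) = k(k-1)(k-2)...(k-2).
P(4) = (4) * (3) * (2) = 24.

24


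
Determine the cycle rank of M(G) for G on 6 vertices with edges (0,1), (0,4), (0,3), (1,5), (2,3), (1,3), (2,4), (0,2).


Cycle rank (nullity) = |E| - r(M) = |E| - (|V| - c).
|E| = 8, |V| = 6, c = 1.
Nullity = 8 - (6 - 1) = 8 - 5 = 3.

3


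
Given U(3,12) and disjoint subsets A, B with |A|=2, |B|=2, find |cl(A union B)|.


|A union B| = 2 + 2 = 4 (disjoint).
In U(3,12), cl(S) = S if |S| < 3, else cl(S) = E.
Since 4 >= 3, cl(A union B) = E.
|cl(A union B)| = 12.

12


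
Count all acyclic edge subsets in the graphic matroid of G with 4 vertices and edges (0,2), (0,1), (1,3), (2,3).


An independent set in a graphic matroid is an acyclic edge subset.
G has 4 vertices and 4 edges.
Enumerate all 2^4 = 16 subsets, checking for acyclicity.
Total independent sets = 15.

15


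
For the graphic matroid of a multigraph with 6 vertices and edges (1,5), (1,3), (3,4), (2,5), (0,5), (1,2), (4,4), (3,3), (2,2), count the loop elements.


In a graphic matroid, a loop is a self-loop edge (u,u) with rank 0.
Examining all 9 edges for self-loops...
Self-loops found: (4,4), (3,3), (2,2)
Number of loops = 3.

3


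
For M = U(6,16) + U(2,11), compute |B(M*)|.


(M1+M2)* = M1* + M2*.
M1* = U(10,16), bases: C(16,10) = 8008.
M2* = U(9,11), bases: C(11,9) = 55.
|B(M*)| = 8008 * 55 = 440440.

440440


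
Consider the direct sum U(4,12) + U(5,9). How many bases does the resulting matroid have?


Bases of a direct sum M1 + M2: |B| = |B(M1)| * |B(M2)|.
|B(U(4,12))| = C(12,4) = 495.
|B(U(5,9))| = C(9,5) = 126.
Total bases = 495 * 126 = 62370.

62370


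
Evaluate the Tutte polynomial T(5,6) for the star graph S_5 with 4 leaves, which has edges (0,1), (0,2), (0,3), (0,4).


A star on 5 vertices is a tree with 4 edges.
T(x,y) = x^(4) for any tree.
T(5,6) = 5^4 = 625.

625


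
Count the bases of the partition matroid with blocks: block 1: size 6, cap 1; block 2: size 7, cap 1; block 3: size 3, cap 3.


A basis picks exactly ci elements from block i.
Number of bases = product of C(|Si|, ci).
= C(6,1) * C(7,1) * C(3,3)
= 6 * 7 * 1
= 42.

42


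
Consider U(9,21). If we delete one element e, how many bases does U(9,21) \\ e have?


Deleting e from U(9,21) gives U(9,20) since n > r.
Bases of U(9,20) = C(20,9) = 167960.

167960


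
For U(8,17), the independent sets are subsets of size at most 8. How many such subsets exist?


Independent sets of U(8,17) are all subsets of size <= 8.
Count = C(17,0) + C(17,1) + C(17,2) + C(17,3) + C(17,4) + C(17,5) + C(17,6) + C(17,7) + C(17,8)
     = 1 + 17 + 136 + 680 + 2380 + 6188 + 12376 + 19448 + 24310
     = 65536.

65536


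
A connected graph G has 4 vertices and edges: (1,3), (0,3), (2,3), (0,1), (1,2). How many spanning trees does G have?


By Kirchhoff's matrix tree theorem, the number of spanning trees equals
the determinant of any cofactor of the Laplacian matrix L.
G has 4 vertices and 5 edges.
Computing the (3 x 3) cofactor determinant gives 8.

8


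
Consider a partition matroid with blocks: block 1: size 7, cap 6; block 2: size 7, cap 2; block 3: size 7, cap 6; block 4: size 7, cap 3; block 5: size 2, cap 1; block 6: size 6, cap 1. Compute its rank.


Rank of a partition matroid = sum of min(|Si|, ci) for each block.
= min(7,6) + min(7,2) + min(7,6) + min(7,3) + min(2,1) + min(6,1)
= 6 + 2 + 6 + 3 + 1 + 1
= 19.

19


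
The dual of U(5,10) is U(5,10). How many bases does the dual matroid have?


The dual of U(r,n) is U(n-r, n) = U(5,10).
Bases of U(5,10) are all (5)-element subsets.
|B(M*)| = C(10,5) = 10! / (5! * 5!) = 252.

252


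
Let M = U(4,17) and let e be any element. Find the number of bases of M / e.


Contracting e from U(4,17) gives U(3,16).
Bases of U(3,16) = (16 choose 3) = 560.

560


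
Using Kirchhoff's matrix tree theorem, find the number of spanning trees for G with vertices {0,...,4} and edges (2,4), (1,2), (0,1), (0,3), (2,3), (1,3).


By Kirchhoff's matrix tree theorem, the number of spanning trees equals
the determinant of any cofactor of the Laplacian matrix L.
G has 5 vertices and 6 edges.
Computing the (4 x 4) cofactor determinant gives 8.

8


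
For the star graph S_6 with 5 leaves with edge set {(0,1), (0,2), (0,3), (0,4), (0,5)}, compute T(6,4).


A star on 6 vertices is a tree with 5 edges.
T(x,y) = x^(5) for any tree.
T(6,4) = 6^5 = 7776.

7776


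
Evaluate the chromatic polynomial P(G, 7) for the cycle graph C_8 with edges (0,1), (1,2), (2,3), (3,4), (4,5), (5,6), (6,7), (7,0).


P(C_8, k) = (k-1)^8 + (-1)^8*(k-1).
P(7) = (6)^8 + 6
= 1679616 + 6 = 1679622.

1679622


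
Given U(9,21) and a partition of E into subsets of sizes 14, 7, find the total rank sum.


r(Ai) = min(|Ai|, 9) for each part.
Sum = min(14,9) + min(7,9)
    = 9 + 7
    = 16.

16


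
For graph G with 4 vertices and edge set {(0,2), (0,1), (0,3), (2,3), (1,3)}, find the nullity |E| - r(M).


Cycle rank (nullity) = |E| - r(M) = |E| - (|V| - c).
|E| = 5, |V| = 4, c = 1.
Nullity = 5 - (4 - 1) = 5 - 3 = 2.

2


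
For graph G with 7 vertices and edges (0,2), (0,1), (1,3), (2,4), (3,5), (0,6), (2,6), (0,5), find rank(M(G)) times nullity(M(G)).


r(M) = |V| - c = 7 - 1 = 6.
nullity = |E| - r(M) = 8 - 6 = 2.
Product = 6 * 2 = 12.

12


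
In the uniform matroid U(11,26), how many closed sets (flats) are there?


Flats of U(11,26): every subset of size < 11 is a flat, plus E itself.
Count = C(26,0) + C(26,1) + C(26,2) + C(26,3) + C(26,4) + C(26,5) + C(26,6) + C(26,7) + C(26,8) + C(26,9) + C(26,10) + 1
     = 1 + 26 + 325 + 2600 + 14950 + 65780 + 230230 + 657800 + 1562275 + 3124550 + 5311735 + 1
     = 10970273.

10970273


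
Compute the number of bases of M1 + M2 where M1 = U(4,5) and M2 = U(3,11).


Bases of a direct sum M1 + M2: |B| = |B(M1)| * |B(M2)|.
|B(U(4,5))| = C(5,4) = 5.
|B(U(3,11))| = C(11,3) = 165.
Total bases = 5 * 165 = 825.

825


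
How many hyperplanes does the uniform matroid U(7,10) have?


Hyperplanes of U(7,10) are flats of rank 6.
In a uniform matroid, these are exactly the (6)-element subsets.
Count = C(10,6) = 210.

210


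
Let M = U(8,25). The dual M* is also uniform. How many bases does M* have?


The dual of U(r,n) is U(n-r, n) = U(17,25).
Bases of U(17,25) are all (17)-element subsets.
|B(M*)| = C(25,17) = 25! / (17! * 8!) = 1081575.

1081575


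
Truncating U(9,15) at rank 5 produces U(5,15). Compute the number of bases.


Truncating U(9,15) to rank 5 gives U(5,15).
Bases of U(5,15) are all 5-element subsets of 15 elements.
Number of bases = C(15,5) = 3003.

3003


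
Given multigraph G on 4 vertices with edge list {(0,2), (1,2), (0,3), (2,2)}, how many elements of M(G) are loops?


In a graphic matroid, a loop is a self-loop edge (u,u) with rank 0.
Examining all 4 edges for self-loops...
Self-loops found: (2,2)
Number of loops = 1.

1


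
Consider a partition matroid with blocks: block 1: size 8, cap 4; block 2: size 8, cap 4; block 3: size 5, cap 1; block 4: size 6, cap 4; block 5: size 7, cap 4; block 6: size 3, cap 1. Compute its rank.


Rank of a partition matroid = sum of min(|Si|, ci) for each block.
= min(8,4) + min(8,4) + min(5,1) + min(6,4) + min(7,4) + min(3,1)
= 4 + 4 + 1 + 4 + 4 + 1
= 18.

18


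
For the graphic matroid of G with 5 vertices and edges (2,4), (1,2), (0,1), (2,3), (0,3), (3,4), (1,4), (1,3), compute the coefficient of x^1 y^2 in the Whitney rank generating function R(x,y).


R(x,y) = sum over A in 2^E of x^(r(E)-r(A)) * y^(|A|-r(A)).
G has 5 vertices, 8 edges. r(E) = 4.
Enumerate all 2^8 = 256 subsets.
Count subsets with r(E)-r(A)=1 and |A|-r(A)=2: 8.

8


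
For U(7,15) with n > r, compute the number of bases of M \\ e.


Deleting e from U(7,15) gives U(7,14) since n > r.
Bases of U(7,14) = C(14,7) = 3432.

3432


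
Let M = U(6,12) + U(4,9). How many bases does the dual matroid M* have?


(M1+M2)* = M1* + M2*.
M1* = U(6,12), bases: C(12,6) = 924.
M2* = U(5,9), bases: C(9,5) = 126.
|B(M*)| = 924 * 126 = 116424.

116424


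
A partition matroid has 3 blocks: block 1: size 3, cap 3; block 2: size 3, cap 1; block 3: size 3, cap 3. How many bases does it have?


A basis picks exactly ci elements from block i.
Number of bases = product of C(|Si|, ci).
= C(3,3) * C(3,1) * C(3,3)
= 1 * 3 * 1
= 3.

3


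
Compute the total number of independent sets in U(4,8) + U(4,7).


For a direct sum, |I(M1+M2)| = |I(M1)| * |I(M2)|.
|I(U(4,8))| = sum C(8,k) for k=0..4 = 163.
|I(U(4,7))| = sum C(7,k) for k=0..4 = 99.
Total = 163 * 99 = 16137.

16137


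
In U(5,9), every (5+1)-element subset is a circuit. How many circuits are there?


In U(5,9), circuits are the (6)-element subsets.
Any set of 6 elements is dependent, and removing any one element gives
an independent set of size 5, so it is a minimal dependent set.
Number of circuits = (9 choose 6) = 84.

84


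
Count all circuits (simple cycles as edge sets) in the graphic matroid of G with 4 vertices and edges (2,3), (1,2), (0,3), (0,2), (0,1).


A circuit in a graphic matroid = edge set of a simple cycle.
G has 4 vertices and 5 edges.
Enumerating all minimal edge subsets forming cycles...
Total circuits found: 3.

3


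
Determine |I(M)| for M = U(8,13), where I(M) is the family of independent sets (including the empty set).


Independent sets of U(8,13) are all subsets of size <= 8.
Count = C(13,0) + C(13,1) + C(13,2) + C(13,3) + C(13,4) + C(13,5) + C(13,6) + C(13,7) + C(13,8)
     = 1 + 13 + 78 + 286 + 715 + 1287 + 1716 + 1716 + 1287
     = 7099.

7099


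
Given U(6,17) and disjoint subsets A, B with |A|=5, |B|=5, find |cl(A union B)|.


|A union B| = 5 + 5 = 10 (disjoint).
In U(6,17), cl(S) = S if |S| < 6, else cl(S) = E.
Since 10 >= 6, cl(A union B) = E.
|cl(A union B)| = 17.

17


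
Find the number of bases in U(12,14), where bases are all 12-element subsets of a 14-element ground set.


Bases of U(12,14) are all 12-element subsets of the 14-element ground set.
Number of bases = C(14,12).
C(14,12) = 91.

91


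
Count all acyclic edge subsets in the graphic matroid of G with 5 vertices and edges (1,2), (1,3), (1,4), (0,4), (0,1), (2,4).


An independent set in a graphic matroid is an acyclic edge subset.
G has 5 vertices and 6 edges.
Enumerate all 2^6 = 64 subsets, checking for acyclicity.
Total independent sets = 48.

48


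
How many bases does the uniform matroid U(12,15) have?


Bases of U(12,15) are all 12-element subsets of the 15-element ground set.
Number of bases = C(15,12).
C(15,12) = 455.

455


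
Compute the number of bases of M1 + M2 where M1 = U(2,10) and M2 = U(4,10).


Bases of a direct sum M1 + M2: |B| = |B(M1)| * |B(M2)|.
|B(U(2,10))| = C(10,2) = 45.
|B(U(4,10))| = C(10,4) = 210.
Total bases = 45 * 210 = 9450.

9450


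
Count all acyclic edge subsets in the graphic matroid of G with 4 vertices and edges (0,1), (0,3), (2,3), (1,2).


An independent set in a graphic matroid is an acyclic edge subset.
G has 4 vertices and 4 edges.
Enumerate all 2^4 = 16 subsets, checking for acyclicity.
Total independent sets = 15.

15


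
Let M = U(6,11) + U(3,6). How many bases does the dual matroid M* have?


(M1+M2)* = M1* + M2*.
M1* = U(5,11), bases: C(11,5) = 462.
M2* = U(3,6), bases: C(6,3) = 20.
|B(M*)| = 462 * 20 = 9240.

9240


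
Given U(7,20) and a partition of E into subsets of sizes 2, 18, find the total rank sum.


r(Ai) = min(|Ai|, 7) for each part.
Sum = min(2,7) + min(18,7)
    = 2 + 7
    = 9.

9


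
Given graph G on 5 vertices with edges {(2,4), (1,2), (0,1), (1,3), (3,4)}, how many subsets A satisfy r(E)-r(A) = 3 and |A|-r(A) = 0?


R(x,y) = sum over A in 2^E of x^(r(E)-r(A)) * y^(|A|-r(A)).
G has 5 vertices, 5 edges. r(E) = 4.
Enumerate all 2^5 = 32 subsets.
Count subsets with r(E)-r(A)=3 and |A|-r(A)=0: 5.

5


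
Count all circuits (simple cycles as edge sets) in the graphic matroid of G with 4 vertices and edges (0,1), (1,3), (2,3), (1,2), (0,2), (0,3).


A circuit in a graphic matroid = edge set of a simple cycle.
G has 4 vertices and 6 edges.
Enumerating all minimal edge subsets forming cycles...
Total circuits found: 7.

7


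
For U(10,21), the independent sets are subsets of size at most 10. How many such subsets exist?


Independent sets of U(10,21) are all subsets of size <= 10.
Count = (21 choose 0) + (21 choose 1) + (21 choose 2) + (21 choose 3) + (21 choose 4) + (21 choose 5) + (21 choose 6) + (21 choose 7) + (21 choose 8) + (21 choose 9) + (21 choose 10)
     = 1 + 21 + 210 + 1330 + 5985 + 20349 + 54264 + 116280 + 203490 + 293930 + 352716
     = 1048576.

1048576


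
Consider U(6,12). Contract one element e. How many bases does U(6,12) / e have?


Contracting e from U(6,12) gives U(5,11).
Bases of U(5,11) = (11 choose 5) = 462.

462


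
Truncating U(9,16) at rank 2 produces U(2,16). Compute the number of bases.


Truncating U(9,16) to rank 2 gives U(2,16).
Bases of U(2,16) are all 2-element subsets of 16 elements.
Number of bases = C(16,2) = (16 * 15) / (1 * 2) = 120.

120


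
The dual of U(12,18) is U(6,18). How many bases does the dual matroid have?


The dual of U(r,n) is U(n-r, n) = U(6,18).
Bases of U(6,18) are all (6)-element subsets.
|B(M*)| = C(18,6) = 18! / (6! * 12!) = 18564.

18564


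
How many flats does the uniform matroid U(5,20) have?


Flats of U(5,20): every subset of size < 5 is a flat, plus E itself.
Count = C(20,0) + C(20,1) + C(20,2) + C(20,3) + C(20,4) + 1
     = 1 + 20 + 190 + 1140 + 4845 + 1
     = 6197.

6197


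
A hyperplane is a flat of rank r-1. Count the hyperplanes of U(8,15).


Hyperplanes of U(8,15) are flats of rank 7.
In a uniform matroid, these are exactly the (7)-element subsets.
Count = C(15,7) = 15! / (7! * 8!) = 6435.

6435


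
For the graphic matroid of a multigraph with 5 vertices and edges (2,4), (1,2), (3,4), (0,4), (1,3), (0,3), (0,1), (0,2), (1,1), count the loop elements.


In a graphic matroid, a loop is a self-loop edge (u,u) with rank 0.
Examining all 9 edges for self-loops...
Self-loops found: (1,1)
Number of loops = 1.

1


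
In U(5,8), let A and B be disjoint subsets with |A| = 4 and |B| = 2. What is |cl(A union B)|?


|A union B| = 4 + 2 = 6 (disjoint).
In U(5,8), cl(S) = S if |S| < 5, else cl(S) = E.
Since 6 >= 5, cl(A union B) = E.
|cl(A union B)| = 8.

8


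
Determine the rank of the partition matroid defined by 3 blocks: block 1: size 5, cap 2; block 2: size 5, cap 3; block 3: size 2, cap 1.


Rank of a partition matroid = sum of min(|Si|, ci) for each block.
= min(5,2) + min(5,3) + min(2,1)
= 2 + 3 + 1
= 6.

6


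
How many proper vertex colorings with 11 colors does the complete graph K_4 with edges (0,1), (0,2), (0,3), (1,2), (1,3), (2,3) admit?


P(K_4, k) = k(k-1)(k-2)...(k-3).
P(11) = (11) * (10) * (9) * (8) = 7920.

7920


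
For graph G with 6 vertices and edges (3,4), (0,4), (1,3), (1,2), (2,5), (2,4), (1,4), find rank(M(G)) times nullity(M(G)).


r(M) = |V| - c = 6 - 1 = 5.
nullity = |E| - r(M) = 7 - 5 = 2.
Product = 5 * 2 = 10.

10


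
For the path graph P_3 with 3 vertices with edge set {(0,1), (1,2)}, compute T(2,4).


A path on 3 vertices is a tree with 2 edges.
T(x,y) = x^(2) for any tree.
T(2,4) = 2^2 = 4.

4


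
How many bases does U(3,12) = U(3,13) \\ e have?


Deleting e from U(3,13) gives U(3,12) since n > r.
Bases of U(3,12) = C(12,3) = (12 * 11 * 10) / (1 * 2 * 3) = 220.

220


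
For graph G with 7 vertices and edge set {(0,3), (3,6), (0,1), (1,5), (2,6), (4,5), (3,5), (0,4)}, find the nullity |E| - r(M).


Cycle rank (nullity) = |E| - r(M) = |E| - (|V| - c).
|E| = 8, |V| = 7, c = 1.
Nullity = 8 - (7 - 1) = 8 - 6 = 2.

2


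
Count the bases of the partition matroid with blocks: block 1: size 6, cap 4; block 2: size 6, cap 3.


A basis picks exactly ci elements from block i.
Number of bases = product of C(|Si|, ci).
= C(6,4) * C(6,3)
= 15 * 20
= 300.

300


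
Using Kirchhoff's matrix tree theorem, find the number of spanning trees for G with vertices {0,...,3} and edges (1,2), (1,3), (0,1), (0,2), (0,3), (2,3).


By Kirchhoff's matrix tree theorem, the number of spanning trees equals
the determinant of any cofactor of the Laplacian matrix L.
G has 4 vertices and 6 edges.
Computing the (3 x 3) cofactor determinant gives 16.

16


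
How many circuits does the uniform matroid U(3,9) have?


In U(3,9), circuits are the (4)-element subsets.
Any set of 4 elements is dependent, and removing any one element gives
an independent set of size 3, so it is a minimal dependent set.
Number of circuits = (9 choose 4) = 126.

126


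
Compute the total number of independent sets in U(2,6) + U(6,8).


For a direct sum, |I(M1+M2)| = |I(M1)| * |I(M2)|.
|I(U(2,6))| = sum C(6,k) for k=0..2 = 22.
|I(U(6,8))| = sum C(8,k) for k=0..6 = 247.
Total = 22 * 247 = 5434.

5434


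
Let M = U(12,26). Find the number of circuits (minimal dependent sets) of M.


In U(12,26), circuits are the (13)-element subsets.
Any set of 13 elements is dependent, and removing any one element gives
an independent set of size 12, so it is a minimal dependent set.
Number of circuits = C(26,13) = 26! / (13! * 13!) = 10400600.

10400600


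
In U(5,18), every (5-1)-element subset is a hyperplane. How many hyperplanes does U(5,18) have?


Hyperplanes of U(5,18) are flats of rank 4.
In a uniform matroid, these are exactly the (4)-element subsets.
Count = C(18,4) = 18! / (4! * 14!) = 3060.

3060


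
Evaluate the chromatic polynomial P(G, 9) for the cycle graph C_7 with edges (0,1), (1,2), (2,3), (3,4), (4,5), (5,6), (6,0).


P(C_7, k) = (k-1)^7 + (-1)^7*(k-1).
P(9) = (8)^7 - 8
= 2097152 - 8 = 2097144.

2097144


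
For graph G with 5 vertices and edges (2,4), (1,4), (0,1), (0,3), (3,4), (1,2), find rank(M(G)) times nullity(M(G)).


r(M) = |V| - c = 5 - 1 = 4.
nullity = |E| - r(M) = 6 - 4 = 2.
Product = 4 * 2 = 8.

8


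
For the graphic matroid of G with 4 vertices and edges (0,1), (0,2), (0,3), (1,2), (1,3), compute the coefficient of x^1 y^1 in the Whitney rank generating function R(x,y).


R(x,y) = sum over A in 2^E of x^(r(E)-r(A)) * y^(|A|-r(A)).
G has 4 vertices, 5 edges. r(E) = 3.
Enumerate all 2^5 = 32 subsets.
Count subsets with r(E)-r(A)=1 and |A|-r(A)=1: 2.

2


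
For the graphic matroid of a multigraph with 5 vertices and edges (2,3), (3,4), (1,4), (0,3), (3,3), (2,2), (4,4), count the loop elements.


In a graphic matroid, a loop is a self-loop edge (u,u) with rank 0.
Examining all 7 edges for self-loops...
Self-loops found: (3,3), (2,2), (4,4)
Number of loops = 3.

3


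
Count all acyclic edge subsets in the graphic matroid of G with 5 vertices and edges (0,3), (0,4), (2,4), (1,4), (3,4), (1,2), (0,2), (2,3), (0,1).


An independent set in a graphic matroid is an acyclic edge subset.
G has 5 vertices and 9 edges.
Enumerate all 2^9 = 512 subsets, checking for acyclicity.
Total independent sets = 198.

198


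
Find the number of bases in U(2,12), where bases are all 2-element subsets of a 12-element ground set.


Bases of U(2,12) are all 2-element subsets of the 12-element ground set.
Number of bases = C(12,2).
C(12,2) = 12! / (2! * 10!) = 66.

66


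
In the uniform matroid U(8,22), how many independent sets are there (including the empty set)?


Independent sets of U(8,22) are all subsets of size <= 8.
Count = (22 choose 0) + (22 choose 1) + (22 choose 2) + (22 choose 3) + (22 choose 4) + (22 choose 5) + (22 choose 6) + (22 choose 7) + (22 choose 8)
     = 1 + 22 + 231 + 1540 + 7315 + 26334 + 74613 + 170544 + 319770
     = 600370.

600370


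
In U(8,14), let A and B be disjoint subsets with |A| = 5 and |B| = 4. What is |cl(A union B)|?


|A union B| = 5 + 4 = 9 (disjoint).
In U(8,14), cl(S) = S if |S| < 8, else cl(S) = E.
Since 9 >= 8, cl(A union B) = E.
|cl(A union B)| = 14.

14


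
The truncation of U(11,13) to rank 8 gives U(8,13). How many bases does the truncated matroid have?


Truncating U(11,13) to rank 8 gives U(8,13).
Bases of U(8,13) are all 8-element subsets of 13 elements.
Number of bases = (13 choose 8) = 1287.

1287


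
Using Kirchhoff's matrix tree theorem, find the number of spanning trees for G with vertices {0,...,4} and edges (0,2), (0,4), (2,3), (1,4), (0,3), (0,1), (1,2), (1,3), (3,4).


By Kirchhoff's matrix tree theorem, the number of spanning trees equals
the determinant of any cofactor of the Laplacian matrix L.
G has 5 vertices and 9 edges.
Computing the (4 x 4) cofactor determinant gives 75.

75


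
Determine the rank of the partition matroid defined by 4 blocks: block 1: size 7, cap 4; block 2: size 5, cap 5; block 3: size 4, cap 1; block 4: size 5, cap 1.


Rank of a partition matroid = sum of min(|Si|, ci) for each block.
= min(7,4) + min(5,5) + min(4,1) + min(5,1)
= 4 + 5 + 1 + 1
= 11.

11


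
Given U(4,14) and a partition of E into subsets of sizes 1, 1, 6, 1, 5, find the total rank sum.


r(Ai) = min(|Ai|, 4) for each part.
Sum = min(1,4) + min(1,4) + min(6,4) + min(1,4) + min(5,4)
    = 1 + 1 + 4 + 1 + 4
    = 11.

11


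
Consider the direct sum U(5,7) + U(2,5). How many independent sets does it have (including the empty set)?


For a direct sum, |I(M1+M2)| = |I(M1)| * |I(M2)|.
|I(U(5,7))| = sum C(7,k) for k=0..5 = 120.
|I(U(2,5))| = sum C(5,k) for k=0..2 = 16.
Total = 120 * 16 = 1920.

1920


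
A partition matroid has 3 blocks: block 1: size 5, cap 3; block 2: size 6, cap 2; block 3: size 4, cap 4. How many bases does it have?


A basis picks exactly ci elements from block i.
Number of bases = product of C(|Si|, ci).
= C(5,3) * C(6,2) * C(4,4)
= 10 * 15 * 1
= 150.

150


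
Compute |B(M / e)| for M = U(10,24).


Contracting e from U(10,24) gives U(9,23).
Bases of U(9,23) = (23 choose 9) = 817190.

817190
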